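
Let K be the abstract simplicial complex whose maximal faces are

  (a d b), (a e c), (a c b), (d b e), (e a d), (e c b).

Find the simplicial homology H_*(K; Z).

H_0 = Z,  H_1 = 0,  H_2 = Z.

Take the total order a < b < c < d < e on the vertex set. Then K (dimension 2) consists of the simplices:

  0-simplices (5): a, b, c, d, e
  1-simplices (9): ab, ac, ad, ae, bc, bd, be, ce, de
  2-simplices (6): abc, abd, ace, ade, bce, bde

so the chain groups are C_0 ≅ Z^5, C_1 ≅ Z^9, C_2 ≅ Z^6.

Boundary ∂_1: C_1 → C_0 sends each edge [p,q] (with p < q) to q − p.
The resulting 5×9 matrix has rank 4, and its Smith normal form has invariant factors (1,1,1,1).

Boundary ∂_2: C_2 → C_1 maps a triangle to the signed sum of its edges. For instance
  ∂abc = bc − ac + ab,
  ∂bde = de − be + bd.
This gives a 9×6 integer matrix of rank 5; reducing to Smith normal form yields diagonal entries (1,1,1,1,1).

Reading off H_k = ker ∂_k / im ∂_{k+1}:

  H_0: rank C_0 − rank ∂_1 = 5 − 4 = 1, and the invariant factors of ∂_1 are all 1, so H_0 = Z.
  H_1: rank ker ∂_1 − rank ∂_2 = (9 − 4) − 5 = 0, and the invariant factors of ∂_2 are all 1, so H_1 = 0.
  H_2: rank ker ∂_2 − rank ∂_3 = (6 − 5) − 0 = 1, and there is no ∂_3, so H_2 = Z.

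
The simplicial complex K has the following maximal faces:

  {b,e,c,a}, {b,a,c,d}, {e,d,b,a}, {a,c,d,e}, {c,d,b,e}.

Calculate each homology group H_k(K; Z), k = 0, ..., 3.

Fix the vertex order a < b < c < d < e and write every simplex with vertices in increasing order. Then dim K = 3 and the simplices of K are:

  0-simplices (5): a, b, c, d, e
  1-simplices (10): ab, ac, ad, ae, bc, bd, be, cd, ce, de
  2-simplices (10): abc, abd, abe, acd, ace, ade, bcd, bce, bde, cde
  3-simplices (5): abcd, abce, abde, acde, bcde

so the chain groups are C_0 ≅ Z^5, C_1 ≅ Z^10, C_2 ≅ Z^10, C_3 ≅ Z^5.

∂_1: C_1 → C_0 maps an edge to its endpoints' difference, ∂[p,q] = q − p.
The 5×10 boundary matrix has rank 4 and Smith normal form diag(1,1,1,1).

Boundary ∂_2: C_2 → C_1 maps a triangle to the signed sum of its edges. For instance
  ∂ade = de − ae + ad,
  ∂acd = cd − ad + ac.
The resulting 10×10 matrix has rank 6, and its Smith normal form has invariant factors (1,1,1,1,1,1).

Boundary ∂_3: C_3 → C_2 sends each 3-simplex σ to the alternating sum Σ_i (−1)^i (σ with its i-th vertex removed). For instance
  ∂bcde = cde − bde + bce − bcd,
  ∂acde = cde − ade + ace − acd.
This gives a 10×5 integer matrix of rank 4; reducing to Smith normal form yields diagonal entries (1,1,1,1).

Reading off H_k = ker ∂_k / im ∂_{k+1}:

  H_0: rank C_0 − rank ∂_1 = 5 − 4 = 1, and the invariant factors of ∂_1 are all 1, so H_0 ≅ Z.
  H_1: rank ker ∂_1 − rank ∂_2 = (10 − 4) − 6 = 0, and the invariant factors of ∂_2 are all 1, so H_1 ≅ 0.
  H_2: rank ker ∂_2 − rank ∂_3 = (10 − 6) − 4 = 0, and the invariant factors of ∂_3 are all 1, so H_2 ≅ 0.
  H_3: rank ker ∂_3 − rank ∂_4 = (5 − 4) − 0 = 1, and there is no ∂_4, so H_3 ≅ Z.

As a check, the Euler characteristic is 5 − 10 + 10 − 5 = 0, which agrees with 1 − 0 + 0 − 1 = 0.

H_0 = Z,  H_1 = 0,  H_2 = 0,  H_3 = Z.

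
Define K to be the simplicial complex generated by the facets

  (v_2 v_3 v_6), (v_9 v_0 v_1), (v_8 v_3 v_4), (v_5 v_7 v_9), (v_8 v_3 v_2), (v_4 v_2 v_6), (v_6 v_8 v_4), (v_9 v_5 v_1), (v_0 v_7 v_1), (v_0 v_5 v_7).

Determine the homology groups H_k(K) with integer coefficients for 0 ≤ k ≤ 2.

H_0 = Z^2,  H_1 = Z^2,  H_2 = 0.

Take the total order v_0 < v_1 < v_2 < v_3 < v_4 < v_5 < v_6 < v_7 < v_8 < v_9 on the vertex set. Then K (dimension 2) consists of the simplices:

  0-simplices (10): [v_0], [v_1], [v_2], [v_3], [v_4], [v_5], [v_6], [v_7], [v_8], [v_9]
  1-simplices (20): (20 of them)
  2-simplices (10): [v_0,v_1,v_7], [v_0,v_1,v_9], [v_0,v_5,v_7], [v_1,v_5,v_9], [v_2,v_3,v_6], [v_2,v_3,v_8], [v_2,v_4,v_6], [v_3,v_4,v_8], [v_4,v_6,v_8], [v_5,v_7,v_9]

giving chain groups C_0 ≅ Z^10, C_1 ≅ Z^20, C_2 ≅ Z^10.

∂_1: C_1 → C_0 sends each edge [p,q] (with p < q) to q − p. For instance
  ∂[v_3,v_8] = [v_8] − [v_3].
The 10×20 boundary matrix has rank 8 and Smith normal form diag(1,1,1,1,1,1,1,1).

Boundary ∂_2: C_2 → C_1 sends each 2-simplex [p,q,r] to [q,r] − [p,r] + [p,q]. For instance
  ∂[v_2,v_4,v_6] = [v_4,v_6] − [v_2,v_6] + [v_2,v_4],
  ∂[v_3,v_4,v_8] = [v_4,v_8] − [v_3,v_8] + [v_3,v_4].
As a 20×10 matrix over Z this has rank 10, with invariant factors (1,1,1,1,1,1,1,1,1,1).

From H_k ≅ ker(∂_k) / im(∂_{k+1}) we obtain:

  H_0: rank C_0 − rank ∂_1 = 10 − 8 = 2, and the invariant factors of ∂_1 are all 1, so H_0 ≅ Z^2.
  H_1: rank ker ∂_1 − rank ∂_2 = (20 − 8) − 10 = 2, and the invariant factors of ∂_2 are all 1, so H_1 ≅ Z^2.
  H_2: rank ker ∂_2 − rank ∂_3 = (10 − 10) − 0 = 0, and there is no ∂_3, so H_2 ≅ 0.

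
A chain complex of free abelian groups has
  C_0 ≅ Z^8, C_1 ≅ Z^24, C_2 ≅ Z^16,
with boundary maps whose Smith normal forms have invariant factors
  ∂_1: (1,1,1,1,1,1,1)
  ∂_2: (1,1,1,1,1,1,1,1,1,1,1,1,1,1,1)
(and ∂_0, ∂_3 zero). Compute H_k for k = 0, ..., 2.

H_0: b_0 = 8 − 0 − 7 = 1; torsion from ∂_1 factors > 1: none. So H_0 = Z.
H_1: b_1 = 24 − 7 − 15 = 2; torsion from ∂_2 factors > 1: none. So H_1 = Z^2.
H_2: b_2 = 16 − 15 − 0 = 1; torsion from ∂_3 factors > 1: none. So H_2 = Z.

H_0 = Z,  H_1 = Z^2,  H_2 = Z.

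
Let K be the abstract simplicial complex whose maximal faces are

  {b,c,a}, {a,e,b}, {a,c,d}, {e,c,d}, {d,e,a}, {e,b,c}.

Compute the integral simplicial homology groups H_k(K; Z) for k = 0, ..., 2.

K has 5 vertices, 9 edges, 6 triangles.
rank ∂_0 = 0, rank ∂_1 = 4 ⇒ b_0 = 5 − 0 − 4 = 1; all invariant factors of ∂_1 are 1 so no torsion. So H_0 = Z.
rank ∂_1 = 4, rank ∂_2 = 5 ⇒ b_1 = 9 − 4 − 5 = 0; all invariant factors of ∂_2 are 1 so no torsion. So H_1 = 0.
rank ∂_2 = 5, rank ∂_3 = 0 ⇒ b_2 = 6 − 5 − 0 = 1. So H_2 = Z.

H_0 ≅ Z,  H_1 = 0,  H_2 ≅ Z.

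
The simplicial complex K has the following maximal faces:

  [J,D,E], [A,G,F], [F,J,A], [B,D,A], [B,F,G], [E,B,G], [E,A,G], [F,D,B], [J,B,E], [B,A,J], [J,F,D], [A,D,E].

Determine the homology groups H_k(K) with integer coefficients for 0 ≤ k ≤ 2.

We work with the vertex ordering A < B < D < E < F < G < J. The simplices of K, each written with vertices in increasing order, are:

  0-simplices (7): A, B, D, E, F, G, J
  1-simplices (18): AB, AD, AE, AF, AG, AJ, BD, BE, BF, BG, BJ, DE, DF, DJ, EG, EJ, FG, FJ
  2-simplices (12): ABD, ABJ, ADE, AEG, AFG, AFJ, BDF, BEG, BEJ, BFG, DEJ, DFJ

Hence C_0 ≅ Z^7, C_1 ≅ Z^18, C_2 ≅ Z^12.

∂_1: C_1 → C_0 maps an edge to its endpoints' difference, ∂[p,q] = q − p. For instance
  ∂AB = B − A.
This gives a 7×18 integer matrix of rank 6; reducing to Smith normal form yields diagonal entries (1,1,1,1,1,1).

∂_2: C_2 → C_1 acts by ∂[p,q,r] = [q,r] − [p,r] + [p,q]. For instance
  ∂AFJ = FJ − AJ + AF,
  ∂DFJ = FJ − DJ + DF.
As a 18×12 matrix over Z this has rank 12, with invariant factors (1,1,1,1,1,1,1,1,1,1,1,2).

From H_k ≅ ker(∂_k) / im(∂_{k+1}) we obtain:

  H_0: rank C_0 − rank ∂_1 = 7 − 6 = 1, and the invariant factors of ∂_1 are all 1, so H_0 = Z.
  H_1: rank ker ∂_1 − rank ∂_2 = (18 − 6) − 12 = 0, and ∂_2 has invariant factor 2 > 1, so H_1 = Z/2Z.
  H_2: rank ker ∂_2 − rank ∂_3 = (12 − 12) − 0 = 0, and there is no ∂_3, so H_2 = 0.

H_0 = Z,  H_1 = Z/2Z,  H_2 = 0.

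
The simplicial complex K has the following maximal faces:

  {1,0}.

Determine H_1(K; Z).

H_1 = 0.

Order the vertices as 0 < 1. Listing each simplex with vertices in this order, K has dimension 1 with simplices:

  0-simplices (2): [0], [1]
  1-simplices (1): [0,1]

giving chain groups C_0 ≅ Z^2, C_1 ≅ Z^1.

The boundary map ∂_1: C_1 → C_0 is given by ∂[p,q] = [q] − [p].
The resulting 2×1 matrix has rank 1, and its Smith normal form has invariant factors (1).

From H_k ≅ ker(∂_k) / im(∂_{k+1}) we obtain:

  H_1: rank ker ∂_1 − rank ∂_2 = (1 − 1) − 0 = 0, and there is no ∂_2, so H_1 = 0.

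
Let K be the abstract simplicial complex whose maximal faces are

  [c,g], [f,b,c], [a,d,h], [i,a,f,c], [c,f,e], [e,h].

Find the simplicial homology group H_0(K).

H_0 = Z.

We work with the vertex ordering a < b < c < d < e < f < g < h < i. The simplices of K, each written with vertices in increasing order, are:

  0-simplices (9): a, b, c, d, e, f, g, h, i
  1-simplices (15): ac, ad, af, ah, ai, bc, bf, ce, cf, cg, ci, dh, ef, eh, fi
  2-simplices (7): acf, aci, adh, afi, bcf, cef, cfi
  3-simplices (1): acfi

Hence C_0 ≅ Z^9, C_1 ≅ Z^15, C_2 ≅ Z^7, C_3 ≅ Z^1.

The boundary map ∂_1: C_1 → C_0 is given by ∂[p,q] = [q] − [p]. For instance
  ∂cf = f − c.
This gives a 9×15 integer matrix of rank 8; reducing to Smith normal form yields diagonal entries (1,1,1,1,1,1,1,1).

Boundary ∂_2: C_2 → C_1 sends each 2-simplex [p,q,r] to [q,r] − [p,r] + [p,q]. For instance
  ∂aci = ci − ai + ac,
  ∂adh = dh − ah + ad.
The 15×7 boundary matrix has rank 6 and Smith normal form diag(1,1,1,1,1,1).

The boundary map ∂_3: C_3 → C_2 sends each 3-simplex σ to the alternating sum Σ_i (−1)^i (σ with its i-th vertex removed). For instance
  ∂acfi = cfi − afi + aci − acf.
As a 7×1 matrix over Z this has rank 1, with invariant factors (1).

Reading off H_k = ker ∂_k / im ∂_{k+1}:

  H_0: rank C_0 − rank ∂_1 = 9 − 8 = 1, and the invariant factors of ∂_1 are all 1, so H_0 = Z.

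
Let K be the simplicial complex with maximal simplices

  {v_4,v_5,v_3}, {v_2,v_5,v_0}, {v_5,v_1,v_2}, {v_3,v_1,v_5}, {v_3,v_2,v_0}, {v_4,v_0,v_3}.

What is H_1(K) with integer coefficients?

Order the vertices as v_0 < v_1 < v_2 < v_3 < v_4 < v_5. Listing each simplex with vertices in this order, K has dimension 2 with simplices:

  0-simplices (6): [v_0], [v_1], [v_2], [v_3], [v_4], [v_5]
  1-simplices (12): [v_0,v_2], [v_0,v_3], [v_0,v_4], [v_0,v_5], [v_1,v_2], [v_1,v_3], [v_1,v_5], [v_2,v_3], [v_2,v_5], [v_3,v_4], [v_3,v_5], [v_4,v_5]
  2-simplices (6): [v_0,v_2,v_3], [v_0,v_2,v_5], [v_0,v_3,v_4], [v_1,v_2,v_5], [v_1,v_3,v_5], [v_3,v_4,v_5]

Hence C_0 ≅ Z^6, C_1 ≅ Z^12, C_2 ≅ Z^6.

Boundary ∂_1: C_1 → C_0 is given by ∂[p,q] = [q] − [p].
The 6×12 boundary matrix has rank 5 and Smith normal form diag(1,1,1,1,1).

The boundary map ∂_2: C_2 → C_1 maps a triangle to the signed sum of its edges. For instance
  ∂[v_1,v_2,v_5] = [v_2,v_5] − [v_1,v_5] + [v_1,v_2],
  ∂[v_0,v_2,v_5] = [v_2,v_5] − [v_0,v_5] + [v_0,v_2].
The resulting 12×6 matrix has rank 6, and its Smith normal form has invariant factors (1,1,1,1,1,1).

Reading off H_k = ker ∂_k / im ∂_{k+1}:

  H_1: rank ker ∂_1 − rank ∂_2 = (12 − 5) − 6 = 1, and the invariant factors of ∂_2 are all 1, so H_1 = Z.

(K is a triangulation of the cylinder S^1 x I.)

H_1 = Z.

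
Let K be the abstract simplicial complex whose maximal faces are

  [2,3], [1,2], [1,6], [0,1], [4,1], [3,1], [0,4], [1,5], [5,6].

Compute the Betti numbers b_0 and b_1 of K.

b_0 = 1, b_1 = 3.

Order the vertices as 0 < 1 < 2 < 3 < 4 < 5 < 6. Listing each simplex with vertices in this order, K has dimension 1 with simplices:

  0-simplices (7): [0], [1], [2], [3], [4], [5], [6]
  1-simplices (9): [0,1], [0,4], [1,2], [1,3], [1,4], [1,5], [1,6], [2,3], [5,6]

Hence C_0 ≅ Z^7, C_1 ≅ Z^9.

Boundary ∂_1: C_1 → C_0 maps an edge to its endpoints' difference, ∂[p,q] = q − p.
The resulting 7×9 matrix has rank 6, and its Smith normal form has invariant factors (1,1,1,1,1,1).

Reading off H_k = ker ∂_k / im ∂_{k+1}:

  H_0: rank C_0 − rank ∂_1 = 7 − 6 = 1, and the invariant factors of ∂_1 are all 1, so H_0 ≅ Z.
  H_1: rank ker ∂_1 − rank ∂_2 = (9 − 6) − 0 = 3, and there is no ∂_2, so H_1 ≅ Z^3.

(K is a triangulation of a wedge of 3 circles.)

Hence the Betti numbers are b_0 = 1, b_1 = 3.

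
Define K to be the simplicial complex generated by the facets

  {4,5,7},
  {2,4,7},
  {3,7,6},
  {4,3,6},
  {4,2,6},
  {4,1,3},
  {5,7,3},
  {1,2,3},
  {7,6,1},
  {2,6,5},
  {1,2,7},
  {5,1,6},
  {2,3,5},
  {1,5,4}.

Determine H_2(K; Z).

Take the total order 1 < 2 < 3 < 4 < 5 < 6 < 7 on the vertex set. Then K (dimension 2) consists of the simplices:

  0-simplices (7): [1], [2], [3], [4], [5], [6], [7]
  1-simplices (21): [1,2], [1,3], [1,4], [1,5], [1,6], [1,7], [2,3], [2,4], [2,5], [2,6], [2,7], [3,4], [3,5], [3,6], [3,7], [4,5], [4,6], [4,7], [5,6], [5,7], [6,7]
  2-simplices (14): [1,2,3], [1,2,7], [1,3,4], [1,4,5], [1,5,6], [1,6,7], [2,3,5], [2,4,6], [2,4,7], [2,5,6], [3,4,6], [3,5,7], [3,6,7], [4,5,7]

so the chain groups are C_0 ≅ Z^7, C_1 ≅ Z^21, C_2 ≅ Z^14.

The boundary map ∂_1: C_1 → C_0 maps an edge to its endpoints' difference, ∂[p,q] = q − p.
The resulting 7×21 matrix has rank 6, and its Smith normal form has invariant factors (1,1,1,1,1,1).

Boundary ∂_2: C_2 → C_1 sends each 2-simplex [p,q,r] to [q,r] − [p,r] + [p,q]. For instance
  ∂[1,2,7] = [2,7] − [1,7] + [1,2],
  ∂[1,3,4] = [3,4] − [1,4] + [1,3].
This gives a 21×14 integer matrix of rank 13; reducing to Smith normal form yields diagonal entries (1,1,1,1,1,1,1,1,1,1,1,1,1).

Reading off H_k = ker ∂_k / im ∂_{k+1}:

  H_2: rank ker ∂_2 − rank ∂_3 = (14 − 13) − 0 = 1, and there is no ∂_3, so H_2 ≅ Z.

H_2 = Z.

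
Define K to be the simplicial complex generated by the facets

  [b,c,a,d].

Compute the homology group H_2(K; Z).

H_2 ≅ 0.

Fix the vertex order a < b < c < d and write every simplex with vertices in increasing order. Then dim K = 3 and the simplices of K are:

  0-simplices (4): a, b, c, d
  1-simplices (6): ab, ac, ad, bc, bd, cd
  2-simplices (4): abc, abd, acd, bcd
  3-simplices (1): abcd

giving chain groups C_0 ≅ Z^4, C_1 ≅ Z^6, C_2 ≅ Z^4, C_3 ≅ Z^1.

Boundary ∂_1: C_1 → C_0 sends each edge [p,q] (with p < q) to q − p.
As a 4×6 matrix over Z this has rank 3, with invariant factors (1,1,1).

Boundary ∂_2: C_2 → C_1 acts by ∂[p,q,r] = [q,r] − [p,r] + [p,q]. For instance
  ∂acd = cd − ad + ac,
  ∂bcd = cd − bd + bc.
The resulting 6×4 matrix has rank 3, and its Smith normal form has invariant factors (1,1,1).

∂_3: C_3 → C_2 sends each 3-simplex σ to the alternating sum Σ_i (−1)^i (σ with its i-th vertex removed). For instance
  ∂abcd = bcd − acd + abd − abc.
The resulting 4×1 matrix has rank 1, and its Smith normal form has invariant factors (1).

Now H_k = ker ∂_k / im ∂_{k+1}, so:

  H_2: rank ker ∂_2 − rank ∂_3 = (4 − 3) − 1 = 0, and the invariant factors of ∂_3 are all 1, so H_2 ≅ 0.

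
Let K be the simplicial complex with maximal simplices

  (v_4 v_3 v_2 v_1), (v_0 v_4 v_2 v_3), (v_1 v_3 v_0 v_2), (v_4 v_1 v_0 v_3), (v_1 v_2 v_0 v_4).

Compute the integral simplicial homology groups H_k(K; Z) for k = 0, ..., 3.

Fix the vertex order v_0 < v_1 < v_2 < v_3 < v_4 and write every simplex with vertices in increasing order. Then dim K = 3 and the simplices of K are:

  0-simplices (5): [v_0], [v_1], [v_2], [v_3], [v_4]
  1-simplices (10): [v_0,v_1], [v_0,v_2], [v_0,v_3], [v_0,v_4], [v_1,v_2], [v_1,v_3], [v_1,v_4], [v_2,v_3], [v_2,v_4], [v_3,v_4]
  2-simplices (10): [v_0,v_1,v_2], [v_0,v_1,v_3], [v_0,v_1,v_4], [v_0,v_2,v_3], [v_0,v_2,v_4], [v_0,v_3,v_4], [v_1,v_2,v_3], [v_1,v_2,v_4], [v_1,v_3,v_4], [v_2,v_3,v_4]
  3-simplices (5): [v_0,v_1,v_2,v_3], [v_0,v_1,v_2,v_4], [v_0,v_1,v_3,v_4], [v_0,v_2,v_3,v_4], [v_1,v_2,v_3,v_4]

giving chain groups C_0 ≅ Z^5, C_1 ≅ Z^10, C_2 ≅ Z^10, C_3 ≅ Z^5.

The boundary map ∂_1: C_1 → C_0 is given by ∂[p,q] = [q] − [p].
The resulting 5×10 matrix has rank 4, and its Smith normal form has invariant factors (1,1,1,1).

The boundary map ∂_2: C_2 → C_1 sends each 2-simplex [p,q,r] to [q,r] − [p,r] + [p,q]. For instance
  ∂[v_0,v_1,v_3] = [v_1,v_3] − [v_0,v_3] + [v_0,v_1],
  ∂[v_1,v_2,v_4] = [v_2,v_4] − [v_1,v_4] + [v_1,v_2].
The 10×10 boundary matrix has rank 6 and Smith normal form diag(1,1,1,1,1,1).

The boundary map ∂_3: C_3 → C_2 sends each 3-simplex σ to the alternating sum Σ_i (−1)^i (σ with its i-th vertex removed). For instance
  ∂[v_0,v_1,v_3,v_4] = [v_1,v_3,v_4] − [v_0,v_3,v_4] + [v_0,v_1,v_4] − [v_0,v_1,v_3],
  ∂[v_0,v_2,v_3,v_4] = [v_2,v_3,v_4] − [v_0,v_3,v_4] + [v_0,v_2,v_4] − [v_0,v_2,v_3].
The resulting 10×5 matrix has rank 4, and its Smith normal form has invariant factors (1,1,1,1).

From H_k ≅ ker(∂_k) / im(∂_{k+1}) we obtain:

  H_0: rank C_0 − rank ∂_1 = 5 − 4 = 1, and the invariant factors of ∂_1 are all 1, so H_0 = Z.
  H_1: rank ker ∂_1 − rank ∂_2 = (10 − 4) − 6 = 0, and the invariant factors of ∂_2 are all 1, so H_1 = 0.
  H_2: rank ker ∂_2 − rank ∂_3 = (10 − 6) − 4 = 0, and the invariant factors of ∂_3 are all 1, so H_2 = 0.
  H_3: rank ker ∂_3 − rank ∂_4 = (5 − 4) − 0 = 1, and there is no ∂_4, so H_3 = Z.

As a check, the Euler characteristic is 5 − 10 + 10 − 5 = 0, which agrees with 1 − 0 + 0 − 1 = 0.

H_0 = Z,  H_1 = 0,  H_2 = 0,  H_3 = Z.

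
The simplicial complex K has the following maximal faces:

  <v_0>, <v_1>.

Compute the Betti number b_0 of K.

b_0 = 2.

Order the vertices as v_0 < v_1. Listing each simplex with vertices in this order, K has dimension 0 with simplices:

  0-simplices (2): [v_0], [v_1]

Hence C_0 ≅ Z^2.

Computing H_k = (kernel of ∂_k) / (image of ∂_{k+1}):

  H_0: rank C_0 − rank ∂_1 = 2 − 0 = 2, and there is no ∂_1, so H_0 = Z^2.

Hence the Betti numbers are b_0 = 2.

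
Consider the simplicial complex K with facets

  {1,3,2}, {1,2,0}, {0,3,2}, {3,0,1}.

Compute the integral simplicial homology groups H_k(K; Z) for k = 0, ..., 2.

H_0 = Z,  H_1 = 0,  H_2 = Z.

We work with the vertex ordering 0 < 1 < 2 < 3. The simplices of K, each written with vertices in increasing order, are:

  0-simplices (4): [0], [1], [2], [3]
  1-simplices (6): [0,1], [0,2], [0,3], [1,2], [1,3], [2,3]
  2-simplices (4): [0,1,2], [0,1,3], [0,2,3], [1,2,3]

Hence C_0 ≅ Z^4, C_1 ≅ Z^6, C_2 ≅ Z^4.

∂_1: C_1 → C_0 maps an edge to its endpoints' difference, ∂[p,q] = q − p.
As a 4×6 matrix over Z this has rank 3, with invariant factors (1,1,1).

Boundary ∂_2: C_2 → C_1 maps a triangle to the signed sum of its edges. For instance
  ∂[0,2,3] = [2,3] − [0,3] + [0,2],
  ∂[0,1,3] = [1,3] − [0,3] + [0,1].
The 6×4 boundary matrix has rank 3 and Smith normal form diag(1,1,1).

Reading off H_k = ker ∂_k / im ∂_{k+1}:

  H_0: rank C_0 − rank ∂_1 = 4 − 3 = 1, and the invariant factors of ∂_1 are all 1, so H_0 = Z.
  H_1: rank ker ∂_1 − rank ∂_2 = (6 − 3) − 3 = 0, and the invariant factors of ∂_2 are all 1, so H_1 = 0.
  H_2: rank ker ∂_2 − rank ∂_3 = (4 − 3) − 0 = 1, and there is no ∂_3, so H_2 = Z.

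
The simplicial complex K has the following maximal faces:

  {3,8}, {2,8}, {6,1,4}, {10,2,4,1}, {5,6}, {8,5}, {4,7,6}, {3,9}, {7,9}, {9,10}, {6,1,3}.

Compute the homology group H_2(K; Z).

H_2 = 0.

Fix the vertex order 1 < 2 < 3 < 4 < 5 < 6 < 7 < 8 < 9 < 10 and write every simplex with vertices in increasing order. Then dim K = 3 and the simplices of K are:

  0-simplices (10): [1], [2], [3], [4], [5], [6], [7], [8], [9], [10]
  1-simplices (19): [1,2], [1,3], [1,4], [1,6], [1,10], [2,4], [2,8], [2,10], [3,6], [3,8], [3,9], [4,6], [4,7], [4,10], [5,6], [5,8], [6,7], [7,9], [9,10]
  2-simplices (7): [1,2,4], [1,2,10], [1,3,6], [1,4,6], [1,4,10], [2,4,10], [4,6,7]
  3-simplices (1): [1,2,4,10]

giving chain groups C_0 ≅ Z^10, C_1 ≅ Z^19, C_2 ≅ Z^7, C_3 ≅ Z^1.

The boundary map ∂_1: C_1 → C_0 sends each edge [p,q] (with p < q) to q − p. For instance
  ∂[3,8] = [8] − [3].
This gives a 10×19 integer matrix of rank 9; reducing to Smith normal form yields diagonal entries (1,1,1,1,1,1,1,1,1).

∂_2: C_2 → C_1 maps a triangle to the signed sum of its edges. For instance
  ∂[1,2,4] = [2,4] − [1,4] + [1,2],
  ∂[1,3,6] = [3,6] − [1,6] + [1,3].
The resulting 19×7 matrix has rank 6, and its Smith normal form has invariant factors (1,1,1,1,1,1).

∂_3: C_3 → C_2 sends each 3-simplex σ to the alternating sum Σ_i (−1)^i (σ with its i-th vertex removed). For instance
  ∂[1,2,4,10] = [2,4,10] − [1,4,10] + [1,2,10] − [1,2,4].
The 7×1 boundary matrix has rank 1 and Smith normal form diag(1).

Computing H_k = (kernel of ∂_k) / (image of ∂_{k+1}):

  H_2: rank ker ∂_2 − rank ∂_3 = (7 − 6) − 1 = 0, and the invariant factors of ∂_3 are all 1, so H_2 ≅ 0.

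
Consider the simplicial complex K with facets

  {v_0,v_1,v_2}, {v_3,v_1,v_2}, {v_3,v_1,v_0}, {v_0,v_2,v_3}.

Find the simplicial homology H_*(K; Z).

Fix the vertex order v_0 < v_1 < v_2 < v_3 and write every simplex with vertices in increasing order. Then dim K = 2 and the simplices of K are:

  0-simplices (4): [v_0], [v_1], [v_2], [v_3]
  1-simplices (6): [v_0,v_1], [v_0,v_2], [v_0,v_3], [v_1,v_2], [v_1,v_3], [v_2,v_3]
  2-simplices (4): [v_0,v_1,v_2], [v_0,v_1,v_3], [v_0,v_2,v_3], [v_1,v_2,v_3]

giving chain groups C_0 ≅ Z^4, C_1 ≅ Z^6, C_2 ≅ Z^4.

Boundary ∂_1: C_1 → C_0 maps an edge to its endpoints' difference, ∂[p,q] = q − p. For instance
  ∂[v_0,v_2] = [v_2] − [v_0].
The resulting 4×6 matrix has rank 3, and its Smith normal form has invariant factors (1,1,1).

Boundary ∂_2: C_2 → C_1 maps a triangle to the signed sum of its edges. For instance
  ∂[v_1,v_2,v_3] = [v_2,v_3] − [v_1,v_3] + [v_1,v_2],
  ∂[v_0,v_1,v_3] = [v_1,v_3] − [v_0,v_3] + [v_0,v_1].
As a 6×4 matrix over Z this has rank 3, with invariant factors (1,1,1).

Reading off H_k = ker ∂_k / im ∂_{k+1}:

  H_0: rank C_0 − rank ∂_1 = 4 − 3 = 1, and the invariant factors of ∂_1 are all 1, so H_0 = Z.
  H_1: rank ker ∂_1 − rank ∂_2 = (6 − 3) − 3 = 0, and the invariant factors of ∂_2 are all 1, so H_1 = 0.
  H_2: rank ker ∂_2 − rank ∂_3 = (4 − 3) − 0 = 1, and there is no ∂_3, so H_2 = Z.

As a check, the Euler characteristic is 4 − 6 + 4 = 2, which agrees with 1 − 0 + 1 = 2.
(K is a triangulation of the 2-sphere S^2.)

H_0 ≅ Z,  H_1 = 0,  H_2 ≅ Z.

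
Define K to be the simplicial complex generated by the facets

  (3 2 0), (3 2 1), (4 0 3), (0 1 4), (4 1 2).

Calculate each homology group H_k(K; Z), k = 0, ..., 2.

H_0 ≅ Z,  H_1 ≅ Z,  H_2 = 0.

Fix the vertex order 0 < 1 < 2 < 3 < 4 and write every simplex with vertices in increasing order. Then dim K = 2 and the simplices of K are:

  0-simplices (5): [0], [1], [2], [3], [4]
  1-simplices (10): [0,1], [0,2], [0,3], [0,4], [1,2], [1,3], [1,4], [2,3], [2,4], [3,4]
  2-simplices (5): [0,1,4], [0,2,3], [0,3,4], [1,2,3], [1,2,4]

giving chain groups C_0 ≅ Z^5, C_1 ≅ Z^10, C_2 ≅ Z^5.

∂_1: C_1 → C_0 is given by ∂[p,q] = [q] − [p].
The resulting 5×10 matrix has rank 4, and its Smith normal form has invariant factors (1,1,1,1).

The boundary map ∂_2: C_2 → C_1 acts by ∂[p,q,r] = [q,r] − [p,r] + [p,q]. For instance
  ∂[1,2,4] = [2,4] − [1,4] + [1,2],
  ∂[1,2,3] = [2,3] − [1,3] + [1,2].
The resulting 10×5 matrix has rank 5, and its Smith normal form has invariant factors (1,1,1,1,1).

Computing H_k = (kernel of ∂_k) / (image of ∂_{k+1}):

  H_0: rank C_0 − rank ∂_1 = 5 − 4 = 1, and the invariant factors of ∂_1 are all 1, so H_0 = Z.
  H_1: rank ker ∂_1 − rank ∂_2 = (10 − 4) − 5 = 1, and the invariant factors of ∂_2 are all 1, so H_1 = Z.
  H_2: rank ker ∂_2 − rank ∂_3 = (5 − 5) − 0 = 0, and there is no ∂_3, so H_2 = 0.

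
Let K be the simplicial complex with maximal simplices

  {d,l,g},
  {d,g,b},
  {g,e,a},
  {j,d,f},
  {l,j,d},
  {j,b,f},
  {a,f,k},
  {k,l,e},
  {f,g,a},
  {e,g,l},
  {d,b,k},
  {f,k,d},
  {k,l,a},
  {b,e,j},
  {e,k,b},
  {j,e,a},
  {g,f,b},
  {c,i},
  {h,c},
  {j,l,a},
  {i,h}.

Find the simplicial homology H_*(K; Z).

H_0 ≅ Z^2,  H_1 ≅ Z^2 ⊕ Z/2Z,  H_2 = 0.

We work with the vertex ordering a < b < c < d < e < f < g < h < i < j < k < l. The simplices of K, each written with vertices in increasing order, are:

  0-simplices (12): a, b, c, d, e, f, g, h, i, j, k, l
  1-simplices (30): ae, af, ag, aj, ak, al, bd, be, bf, bg, bj, bk, ch, ci, df, dg, dj, dk, dl, eg, ej, ek, el, fg, fj, fk, gl, hi, jl, kl
  2-simplices (18): aeg, aej, afg, afk, ajl, akl, bdg, bdk, bej, bek, bfg, bfj, dfj, dfk, dgl, djl, egl, ekl

giving chain groups C_0 ≅ Z^12, C_1 ≅ Z^30, C_2 ≅ Z^18.

The boundary map ∂_1: C_1 → C_0 sends each edge [p,q] (with p < q) to q − p.
The resulting 12×30 matrix has rank 10, and its Smith normal form has invariant factors (1,1,1,1,1,1,1,1,1,1).

∂_2: C_2 → C_1 maps a triangle to the signed sum of its edges. For instance
  ∂bdg = dg − bg + bd,
  ∂bfg = fg − bg + bf.
The resulting 30×18 matrix has rank 18, and its Smith normal form has invariant factors (1,1,1,1,1,1,1,1,1,1,1,1,1,1,1,1,1,2).

From H_k ≅ ker(∂_k) / im(∂_{k+1}) we obtain:

  H_0: rank C_0 − rank ∂_1 = 12 − 10 = 2, and the invariant factors of ∂_1 are all 1, so H_0 ≅ Z^2.
  H_1: rank ker ∂_1 − rank ∂_2 = (30 − 10) − 18 = 2, and ∂_2 has invariant factor 2 > 1, so H_1 ≅ Z^2 ⊕ Z/2Z.
  H_2: rank ker ∂_2 − rank ∂_3 = (18 − 18) − 0 = 0, and there is no ∂_3, so H_2 ≅ 0.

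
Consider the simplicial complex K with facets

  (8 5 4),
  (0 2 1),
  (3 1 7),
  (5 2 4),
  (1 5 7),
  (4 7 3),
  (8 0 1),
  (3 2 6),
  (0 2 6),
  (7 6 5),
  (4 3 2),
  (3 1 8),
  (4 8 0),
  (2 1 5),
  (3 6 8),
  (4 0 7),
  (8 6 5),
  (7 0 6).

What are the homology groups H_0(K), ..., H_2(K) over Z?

H_0 ≅ Z,  H_1 ≅ Z^2,  H_2 ≅ Z.

Order the vertices as 0 < 1 < 2 < 3 < 4 < 5 < 6 < 7 < 8. Listing each simplex with vertices in this order, K has dimension 2 with simplices:

  0-simplices (9): [0], [1], [2], [3], [4], [5], [6], [7], [8]
  1-simplices (27): (27 of them)
  2-simplices (18): [0,1,2], [0,1,8], [0,2,6], [0,4,7], [0,4,8], [0,6,7], [1,2,5], [1,3,7], [1,3,8], [1,5,7], [2,3,4], [2,3,6], [2,4,5], [3,4,7], [3,6,8], [4,5,8], [5,6,7], [5,6,8]

giving chain groups C_0 ≅ Z^9, C_1 ≅ Z^27, C_2 ≅ Z^18.

∂_1: C_1 → C_0 is given by ∂[p,q] = [q] − [p]. For instance
  ∂[4,8] = [8] − [4].
The resulting 9×27 matrix has rank 8, and its Smith normal form has invariant factors (1,1,1,1,1,1,1,1).

Boundary ∂_2: C_2 → C_1 maps a triangle to the signed sum of its edges. For instance
  ∂[0,1,2] = [1,2] − [0,2] + [0,1],
  ∂[3,6,8] = [6,8] − [3,8] + [3,6].
As a 27×18 matrix over Z this has rank 17, with invariant factors (1,1,1,1,1,1,1,1,1,1,1,1,1,1,1,1,1).

From H_k ≅ ker(∂_k) / im(∂_{k+1}) we obtain:

  H_0: rank C_0 − rank ∂_1 = 9 − 8 = 1, and the invariant factors of ∂_1 are all 1, so H_0 ≅ Z.
  H_1: rank ker ∂_1 − rank ∂_2 = (27 − 8) − 17 = 2, and the invariant factors of ∂_2 are all 1, so H_1 ≅ Z^2.
  H_2: rank ker ∂_2 − rank ∂_3 = (18 − 17) − 0 = 1, and there is no ∂_3, so H_2 ≅ Z.

As a check, the Euler characteristic is 9 − 27 + 18 = 0, which agrees with 1 − 2 + 1 = 0.
(K is a triangulation of the torus T^2.)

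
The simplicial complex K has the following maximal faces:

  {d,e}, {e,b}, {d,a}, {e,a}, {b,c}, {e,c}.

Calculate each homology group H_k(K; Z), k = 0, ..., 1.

Order the vertices as a < b < c < d < e. Listing each simplex with vertices in this order, K has dimension 1 with simplices:

  0-simplices (5): a, b, c, d, e
  1-simplices (6): ad, ae, bc, be, ce, de

so the chain groups are C_0 ≅ Z^5, C_1 ≅ Z^6.

Boundary ∂_1: C_1 → C_0 is given by ∂[p,q] = [q] − [p]. For instance
  ∂ae = e − a.
The resulting 5×6 matrix has rank 4, and its Smith normal form has invariant factors (1,1,1,1).

From H_k ≅ ker(∂_k) / im(∂_{k+1}) we obtain:

  H_0: rank C_0 − rank ∂_1 = 5 − 4 = 1, and the invariant factors of ∂_1 are all 1, so H_0 = Z.
  H_1: rank ker ∂_1 − rank ∂_2 = (6 − 4) − 0 = 2, and there is no ∂_2, so H_1 = Z^2.

As a check, the Euler characteristic is 5 − 6 = -1, which agrees with 1 − 2 = -1.

H_0 = Z,  H_1 = Z^2.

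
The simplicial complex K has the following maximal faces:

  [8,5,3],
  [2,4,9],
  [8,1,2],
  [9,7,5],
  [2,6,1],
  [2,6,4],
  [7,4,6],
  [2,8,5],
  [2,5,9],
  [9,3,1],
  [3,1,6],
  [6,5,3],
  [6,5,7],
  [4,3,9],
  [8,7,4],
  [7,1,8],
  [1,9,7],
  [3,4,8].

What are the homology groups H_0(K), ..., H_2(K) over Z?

H_0 = Z,  H_1 = Z^2,  H_2 = Z.

Take the total order 1 < 2 < 3 < 4 < 5 < 6 < 7 < 8 < 9 on the vertex set. Then K (dimension 2) consists of the simplices:

  0-simplices (9): [1], [2], [3], [4], [5], [6], [7], [8], [9]
  1-simplices (27): (27 of them)
  2-simplices (18): [1,2,6], [1,2,8], [1,3,6], [1,3,9], [1,7,8], [1,7,9], [2,4,6], [2,4,9], [2,5,8], [2,5,9], [3,4,8], [3,4,9], [3,5,6], [3,5,8], [4,6,7], [4,7,8], [5,6,7], [5,7,9]

Hence C_0 ≅ Z^9, C_1 ≅ Z^27, C_2 ≅ Z^18.

The boundary map ∂_1: C_1 → C_0 sends each edge [p,q] (with p < q) to q − p. For instance
  ∂[1,8] = [8] − [1].
This gives a 9×27 integer matrix of rank 8; reducing to Smith normal form yields diagonal entries (1,1,1,1,1,1,1,1).

The boundary map ∂_2: C_2 → C_1 acts by ∂[p,q,r] = [q,r] − [p,r] + [p,q]. For instance
  ∂[3,4,8] = [4,8] − [3,8] + [3,4],
  ∂[2,4,6] = [4,6] − [2,6] + [2,4].
As a 27×18 matrix over Z this has rank 17, with invariant factors (1,1,1,1,1,1,1,1,1,1,1,1,1,1,1,1,1).

From H_k ≅ ker(∂_k) / im(∂_{k+1}) we obtain:

  H_0: rank C_0 − rank ∂_1 = 9 − 8 = 1, and the invariant factors of ∂_1 are all 1, so H_0 ≅ Z.
  H_1: rank ker ∂_1 − rank ∂_2 = (27 − 8) − 17 = 2, and the invariant factors of ∂_2 are all 1, so H_1 ≅ Z^2.
  H_2: rank ker ∂_2 − rank ∂_3 = (18 − 17) − 0 = 1, and there is no ∂_3, so H_2 ≅ Z.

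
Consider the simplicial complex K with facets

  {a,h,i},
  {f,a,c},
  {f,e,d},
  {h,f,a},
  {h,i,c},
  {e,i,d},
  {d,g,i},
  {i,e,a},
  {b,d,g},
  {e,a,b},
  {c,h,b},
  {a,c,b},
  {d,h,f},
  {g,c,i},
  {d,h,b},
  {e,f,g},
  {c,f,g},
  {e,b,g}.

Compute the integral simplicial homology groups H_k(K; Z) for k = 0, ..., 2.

K has 9 vertices, 27 edges, 18 triangles.
rank ∂_0 = 0, rank ∂_1 = 8 ⇒ b_0 = 9 − 0 − 8 = 1; all invariant factors of ∂_1 are 1 so no torsion. So H_0 ≅ Z.
rank ∂_1 = 8, rank ∂_2 = 18 ⇒ b_1 = 27 − 8 − 18 = 1; ∂_2 has invariant factor(s) [2] giving torsion. So H_1 ≅ Z ⊕ Z/2.
rank ∂_2 = 18, rank ∂_3 = 0 ⇒ b_2 = 18 − 18 − 0 = 0. So H_2 ≅ 0.

H_0 = Z,  H_1 = Z ⊕ Z/2,  H_2 = 0.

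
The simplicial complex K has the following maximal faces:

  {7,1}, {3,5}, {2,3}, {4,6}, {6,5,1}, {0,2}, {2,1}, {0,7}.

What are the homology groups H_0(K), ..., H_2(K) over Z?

H_0 = Z,  H_1 = Z^2,  H_2 = 0.

We work with the vertex ordering 0 < 1 < 2 < 3 < 4 < 5 < 6 < 7. The simplices of K, each written with vertices in increasing order, are:

  0-simplices (8): [0], [1], [2], [3], [4], [5], [6], [7]
  1-simplices (10): [0,2], [0,7], [1,2], [1,5], [1,6], [1,7], [2,3], [3,5], [4,6], [5,6]
  2-simplices (1): [1,5,6]

Hence C_0 ≅ Z^8, C_1 ≅ Z^10, C_2 ≅ Z^1.

The boundary map ∂_1: C_1 → C_0 maps an edge to its endpoints' difference, ∂[p,q] = q − p. For instance
  ∂[0,7] = [7] − [0].
As a 8×10 matrix over Z this has rank 7, with invariant factors (1,1,1,1,1,1,1).

Boundary ∂_2: C_2 → C_1 acts by ∂[p,q,r] = [q,r] − [p,r] + [p,q]. For instance
  ∂[1,5,6] = [5,6] − [1,6] + [1,5].
As a 10×1 matrix over Z this has rank 1, with invariant factors (1).

Computing H_k = (kernel of ∂_k) / (image of ∂_{k+1}):

  H_0: rank C_0 − rank ∂_1 = 8 − 7 = 1, and the invariant factors of ∂_1 are all 1, so H_0 = Z.
  H_1: rank ker ∂_1 − rank ∂_2 = (10 − 7) − 1 = 2, and the invariant factors of ∂_2 are all 1, so H_1 = Z^2.
  H_2: rank ker ∂_2 − rank ∂_3 = (1 − 1) − 0 = 0, and there is no ∂_3, so H_2 = 0.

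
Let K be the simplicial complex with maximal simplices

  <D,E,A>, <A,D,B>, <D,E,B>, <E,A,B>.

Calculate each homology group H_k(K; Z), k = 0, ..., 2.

Fix the vertex order A < B < D < E and write every simplex with vertices in increasing order. Then dim K = 2 and the simplices of K are:

  0-simplices (4): A, B, D, E
  1-simplices (6): AB, AD, AE, BD, BE, DE
  2-simplices (4): ABD, ABE, ADE, BDE

so the chain groups are C_0 ≅ Z^4, C_1 ≅ Z^6, C_2 ≅ Z^4.

∂_1: C_1 → C_0 sends each edge [p,q] (with p < q) to q − p. For instance
  ∂AD = D − A.
The 4×6 boundary matrix has rank 3 and Smith normal form diag(1,1,1).

∂_2: C_2 → C_1 acts by ∂[p,q,r] = [q,r] − [p,r] + [p,q]. For instance
  ∂ABD = BD − AD + AB,
  ∂ABE = BE − AE + AB.
The resulting 6×4 matrix has rank 3, and its Smith normal form has invariant factors (1,1,1).

Now H_k = ker ∂_k / im ∂_{k+1}, so:

  H_0: rank C_0 − rank ∂_1 = 4 − 3 = 1, and the invariant factors of ∂_1 are all 1, so H_0 = Z.
  H_1: rank ker ∂_1 − rank ∂_2 = (6 − 3) − 3 = 0, and the invariant factors of ∂_2 are all 1, so H_1 = 0.
  H_2: rank ker ∂_2 − rank ∂_3 = (4 − 3) − 0 = 1, and there is no ∂_3, so H_2 = Z.

H_0 = Z,  H_1 = 0,  H_2 = Z.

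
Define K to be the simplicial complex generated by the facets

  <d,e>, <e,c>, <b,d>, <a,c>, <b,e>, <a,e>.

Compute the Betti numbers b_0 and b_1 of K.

b_0 = 1, b_1 = 2.

We work with the vertex ordering a < b < c < d < e. The simplices of K, each written with vertices in increasing order, are:

  0-simplices (5): a, b, c, d, e
  1-simplices (6): ac, ae, bd, be, ce, de

so the chain groups are C_0 ≅ Z^5, C_1 ≅ Z^6.

∂_1: C_1 → C_0 maps an edge to its endpoints' difference, ∂[p,q] = q − p. For instance
  ∂ae = e − a.
This gives a 5×6 integer matrix of rank 4; reducing to Smith normal form yields diagonal entries (1,1,1,1).

Computing H_k = (kernel of ∂_k) / (image of ∂_{k+1}):

  H_0: rank C_0 − rank ∂_1 = 5 − 4 = 1, and the invariant factors of ∂_1 are all 1, so H_0 = Z.
  H_1: rank ker ∂_1 − rank ∂_2 = (6 − 4) − 0 = 2, and there is no ∂_2, so H_1 = Z^2.

Hence the Betti numbers are b_0 = 1, b_1 = 2.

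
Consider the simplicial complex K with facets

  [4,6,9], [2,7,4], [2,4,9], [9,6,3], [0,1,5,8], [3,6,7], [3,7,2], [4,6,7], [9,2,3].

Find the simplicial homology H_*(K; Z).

Fix the vertex order 0 < 1 < 2 < 3 < 4 < 5 < 6 < 7 < 8 < 9 and write every simplex with vertices in increasing order. Then dim K = 3 and the simplices of K are:

  0-simplices (10): [0], [1], [2], [3], [4], [5], [6], [7], [8], [9]
  1-simplices (18): [0,1], [0,5], [0,8], [1,5], [1,8], [2,3], [2,4], [2,7], [2,9], [3,6], [3,7], [3,9], [4,6], [4,7], [4,9], [5,8], [6,7], [6,9]
  2-simplices (12): [0,1,5], [0,1,8], [0,5,8], [1,5,8], [2,3,7], [2,3,9], [2,4,7], [2,4,9], [3,6,7], [3,6,9], [4,6,7], [4,6,9]
  3-simplices (1): [0,1,5,8]

giving chain groups C_0 ≅ Z^10, C_1 ≅ Z^18, C_2 ≅ Z^12, C_3 ≅ Z^1.

The boundary map ∂_1: C_1 → C_0 is given by ∂[p,q] = [q] − [p]. For instance
  ∂[2,3] = [3] − [2].
As a 10×18 matrix over Z this has rank 8, with invariant factors (1,1,1,1,1,1,1,1).

Boundary ∂_2: C_2 → C_1 maps a triangle to the signed sum of its edges. For instance
  ∂[3,6,9] = [6,9] − [3,9] + [3,6],
  ∂[0,1,8] = [1,8] − [0,8] + [0,1].
As a 18×12 matrix over Z this has rank 10, with invariant factors (1,1,1,1,1,1,1,1,1,1).

Boundary ∂_3: C_3 → C_2 sends each 3-simplex σ to the alternating sum Σ_i (−1)^i (σ with its i-th vertex removed). For instance
  ∂[0,1,5,8] = [1,5,8] − [0,5,8] + [0,1,8] − [0,1,5].
As a 12×1 matrix over Z this has rank 1, with invariant factors (1).

From H_k ≅ ker(∂_k) / im(∂_{k+1}) we obtain:

  H_0: rank C_0 − rank ∂_1 = 10 − 8 = 2, and the invariant factors of ∂_1 are all 1, so H_0 = Z^2.
  H_1: rank ker ∂_1 − rank ∂_2 = (18 − 8) − 10 = 0, and the invariant factors of ∂_2 are all 1, so H_1 = 0.
  H_2: rank ker ∂_2 − rank ∂_3 = (12 − 10) − 1 = 1, and the invariant factors of ∂_3 are all 1, so H_2 = Z.
  H_3: rank ker ∂_3 − rank ∂_4 = (1 − 1) − 0 = 0, and there is no ∂_4, so H_3 = 0.

As a check, the Euler characteristic is 10 − 18 + 12 − 1 = 3, which agrees with 2 − 0 + 1 − 0 = 3.
(K is a triangulation of the disjoint union of the 3-simplex and the 2-sphere S^2.)

H_0 = Z^2,  H_1 = 0,  H_2 = Z,  H_3 = 0.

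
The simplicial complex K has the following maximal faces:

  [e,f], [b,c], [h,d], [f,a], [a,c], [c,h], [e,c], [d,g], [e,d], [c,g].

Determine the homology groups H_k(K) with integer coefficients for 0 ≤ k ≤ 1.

K has 8 vertices, 10 edges.
rank ∂_0 = 0, rank ∂_1 = 7 ⇒ b_0 = 8 − 0 − 7 = 1; all invariant factors of ∂_1 are 1 so no torsion. So H_0 ≅ Z.
rank ∂_1 = 7, rank ∂_2 = 0 ⇒ b_1 = 10 − 7 − 0 = 3. So H_1 ≅ Z^3.

H_0 = Z,  H_1 = Z^3.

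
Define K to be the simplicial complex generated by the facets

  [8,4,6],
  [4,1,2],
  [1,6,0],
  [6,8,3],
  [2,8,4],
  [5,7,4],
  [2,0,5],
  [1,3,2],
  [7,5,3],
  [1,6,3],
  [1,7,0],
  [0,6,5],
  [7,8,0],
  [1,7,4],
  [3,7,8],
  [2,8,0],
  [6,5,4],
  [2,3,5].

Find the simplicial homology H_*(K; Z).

H_0 ≅ Z,  H_1 ≅ Z^2,  H_2 ≅ Z.

We work with the vertex ordering 0 < 1 < 2 < 3 < 4 < 5 < 6 < 7 < 8. The simplices of K, each written with vertices in increasing order, are:

  0-simplices (9): [0], [1], [2], [3], [4], [5], [6], [7], [8]
  1-simplices (27): (27 of them)
  2-simplices (18): [0,1,6], [0,1,7], [0,2,5], [0,2,8], [0,5,6], [0,7,8], [1,2,3], [1,2,4], [1,3,6], [1,4,7], [2,3,5], [2,4,8], [3,5,7], [3,6,8], [3,7,8], [4,5,6], [4,5,7], [4,6,8]

giving chain groups C_0 ≅ Z^9, C_1 ≅ Z^27, C_2 ≅ Z^18.

Boundary ∂_1: C_1 → C_0 is given by ∂[p,q] = [q] − [p]. For instance
  ∂[1,2] = [2] − [1].
The resulting 9×27 matrix has rank 8, and its Smith normal form has invariant factors (1,1,1,1,1,1,1,1).

Boundary ∂_2: C_2 → C_1 sends each 2-simplex [p,q,r] to [q,r] − [p,r] + [p,q]. For instance
  ∂[0,2,5] = [2,5] − [0,5] + [0,2],
  ∂[1,4,7] = [4,7] − [1,7] + [1,4].
The resulting 27×18 matrix has rank 17, and its Smith normal form has invariant factors (1,1,1,1,1,1,1,1,1,1,1,1,1,1,1,1,1).

Computing H_k = (kernel of ∂_k) / (image of ∂_{k+1}):

  H_0: rank C_0 − rank ∂_1 = 9 − 8 = 1, and the invariant factors of ∂_1 are all 1, so H_0 ≅ Z.
  H_1: rank ker ∂_1 − rank ∂_2 = (27 − 8) − 17 = 2, and the invariant factors of ∂_2 are all 1, so H_1 ≅ Z^2.
  H_2: rank ker ∂_2 − rank ∂_3 = (18 − 17) − 0 = 1, and there is no ∂_3, so H_2 ≅ Z.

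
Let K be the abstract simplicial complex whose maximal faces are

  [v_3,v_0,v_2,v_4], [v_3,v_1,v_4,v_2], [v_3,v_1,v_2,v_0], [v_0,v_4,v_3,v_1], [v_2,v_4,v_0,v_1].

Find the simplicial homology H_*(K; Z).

Order the vertices as v_0 < v_1 < v_2 < v_3 < v_4. Listing each simplex with vertices in this order, K has dimension 3 with simplices:

  0-simplices (5): [v_0], [v_1], [v_2], [v_3], [v_4]
  1-simplices (10): [v_0,v_1], [v_0,v_2], [v_0,v_3], [v_0,v_4], [v_1,v_2], [v_1,v_3], [v_1,v_4], [v_2,v_3], [v_2,v_4], [v_3,v_4]
  2-simplices (10): [v_0,v_1,v_2], [v_0,v_1,v_3], [v_0,v_1,v_4], [v_0,v_2,v_3], [v_0,v_2,v_4], [v_0,v_3,v_4], [v_1,v_2,v_3], [v_1,v_2,v_4], [v_1,v_3,v_4], [v_2,v_3,v_4]
  3-simplices (5): [v_0,v_1,v_2,v_3], [v_0,v_1,v_2,v_4], [v_0,v_1,v_3,v_4], [v_0,v_2,v_3,v_4], [v_1,v_2,v_3,v_4]

giving chain groups C_0 ≅ Z^5, C_1 ≅ Z^10, C_2 ≅ Z^10, C_3 ≅ Z^5.

Boundary ∂_1: C_1 → C_0 sends each edge [p,q] (with p < q) to q − p. For instance
  ∂[v_0,v_2] = [v_2] − [v_0].
As a 5×10 matrix over Z this has rank 4, with invariant factors (1,1,1,1).

∂_2: C_2 → C_1 acts by ∂[p,q,r] = [q,r] − [p,r] + [p,q]. For instance
  ∂[v_0,v_2,v_4] = [v_2,v_4] − [v_0,v_4] + [v_0,v_2],
  ∂[v_1,v_2,v_4] = [v_2,v_4] − [v_1,v_4] + [v_1,v_2].
The resulting 10×10 matrix has rank 6, and its Smith normal form has invariant factors (1,1,1,1,1,1).

The boundary map ∂_3: C_3 → C_2 sends each 3-simplex σ to the alternating sum Σ_i (−1)^i (σ with its i-th vertex removed). For instance
  ∂[v_0,v_1,v_2,v_3] = [v_1,v_2,v_3] − [v_0,v_2,v_3] + [v_0,v_1,v_3] − [v_0,v_1,v_2],
  ∂[v_1,v_2,v_3,v_4] = [v_2,v_3,v_4] − [v_1,v_3,v_4] + [v_1,v_2,v_4] − [v_1,v_2,v_3].
As a 10×5 matrix over Z this has rank 4, with invariant factors (1,1,1,1).

Now H_k = ker ∂_k / im ∂_{k+1}, so:

  H_0: rank C_0 − rank ∂_1 = 5 − 4 = 1, and the invariant factors of ∂_1 are all 1, so H_0 ≅ Z.
  H_1: rank ker ∂_1 − rank ∂_2 = (10 − 4) − 6 = 0, and the invariant factors of ∂_2 are all 1, so H_1 ≅ 0.
  H_2: rank ker ∂_2 − rank ∂_3 = (10 − 6) − 4 = 0, and the invariant factors of ∂_3 are all 1, so H_2 ≅ 0.
  H_3: rank ker ∂_3 − rank ∂_4 = (5 − 4) − 0 = 1, and there is no ∂_4, so H_3 ≅ Z.

H_0 ≅ Z,  H_1 = 0,  H_2 = 0,  H_3 ≅ Z.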